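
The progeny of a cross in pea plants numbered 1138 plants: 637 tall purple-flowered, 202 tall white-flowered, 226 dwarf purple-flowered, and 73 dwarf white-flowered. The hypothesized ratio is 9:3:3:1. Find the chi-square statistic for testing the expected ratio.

1.418

Expected counts for N = 1138 under a 9:3:3:1 ratio (total parts = 16):
  tall purple-flowered: 1138 × 9/16 = 640.125
  tall white-flowered: 1138 × 3/16 = 213.375
  dwarf purple-flowered: 1138 × 3/16 = 213.375
  dwarf white-flowered: 1138 × 1/16 = 71.125
χ² = Σ (O − E)² / E
  tall purple-flowered: (637 − 640.125)² / 640.125 = 0.0153
  tall white-flowered: (202 − 213.375)² / 213.375 = 0.6064
  dwarf purple-flowered: (226 − 213.375)² / 213.375 = 0.7470
  dwarf white-flowered: (73 − 71.125)² / 71.125 = 0.0494
χ² = 0.0153 + 0.6064 + 0.7470 + 0.0494 = 1.4181 ≈ 1.418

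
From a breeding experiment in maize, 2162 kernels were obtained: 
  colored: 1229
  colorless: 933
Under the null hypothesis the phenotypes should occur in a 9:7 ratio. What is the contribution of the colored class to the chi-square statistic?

The 9:7 ratio has 16 parts, so with N = 2162 the expected counts are:
  colored: 2162 × 9/16 = 1216.125
  colorless: 2162 × 7/16 = 945.875
Contribution of colored: (1229 − 1216.125)² / 1216.125 = 0.1363

0.136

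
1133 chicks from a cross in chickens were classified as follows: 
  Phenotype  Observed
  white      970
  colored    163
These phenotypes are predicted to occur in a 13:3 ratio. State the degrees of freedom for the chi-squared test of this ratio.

1

A goodness-of-fit test with 2 phenotype classes has df = 2 − 1 = 1.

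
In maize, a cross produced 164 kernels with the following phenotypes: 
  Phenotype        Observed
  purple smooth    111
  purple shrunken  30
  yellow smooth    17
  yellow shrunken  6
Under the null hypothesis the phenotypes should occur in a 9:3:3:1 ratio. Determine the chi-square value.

11.740

The 9:3:3:1 ratio has 16 parts, so with N = 164 the expected counts are:
  purple smooth: 164 × 9/16 = 92.25
  purple shrunken: 164 × 3/16 = 30.75
  yellow smooth: 164 × 3/16 = 30.75
  yellow shrunken: 164 × 1/16 = 10.25
χ² = Σ (O − E)² / E
  purple smooth: (111 − 92.25)² / 92.25 = 3.8110
  purple shrunken: (30 − 30.75)² / 30.75 = 0.0183
  yellow smooth: (17 − 30.75)² / 30.75 = 6.1484
  yellow shrunken: (6 − 10.25)² / 10.25 = 1.7622
χ² = 3.8110 + 0.0183 + 6.1484 + 1.7622 = 11.7399 ≈ 11.740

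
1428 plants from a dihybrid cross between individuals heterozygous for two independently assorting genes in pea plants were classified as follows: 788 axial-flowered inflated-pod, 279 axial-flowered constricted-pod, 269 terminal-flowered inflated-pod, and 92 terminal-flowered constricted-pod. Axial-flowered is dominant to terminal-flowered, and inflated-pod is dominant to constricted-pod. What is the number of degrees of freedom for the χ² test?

A dihybrid F₂ with independent assortment and complete dominance at both loci gives a 9:3:3:1 phenotypic ratio.
A goodness-of-fit test with 4 phenotype classes has df = 4 − 1 = 3.

3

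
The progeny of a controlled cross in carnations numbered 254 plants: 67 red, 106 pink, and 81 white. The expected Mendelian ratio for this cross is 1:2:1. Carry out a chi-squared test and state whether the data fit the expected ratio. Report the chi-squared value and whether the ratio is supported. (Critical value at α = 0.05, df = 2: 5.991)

8.488; not consistent

Expected counts for N = 254 under a 1:2:1 ratio (total parts = 4):
  red: 254 × 1/4 = 63.5
  pink: 254 × 2/4 = 127
  white: 254 × 1/4 = 63.5
χ² = Σ (O − E)² / E
  red: (67 − 63.5)² / 63.5 = 0.1929
  pink: (106 − 127)² / 127 = 3.4724
  white: (81 − 63.5)² / 63.5 = 4.8228
χ² = 0.1929 + 3.4724 + 4.8228 = 8.4881 ≈ 8.488
Degrees of freedom = 3 − 1 = 2; critical value at α = 0.05 is 5.991.
Since 8.488 > 5.991, we reject the null hypothesis — the data do not fit the 1:2:1 ratio.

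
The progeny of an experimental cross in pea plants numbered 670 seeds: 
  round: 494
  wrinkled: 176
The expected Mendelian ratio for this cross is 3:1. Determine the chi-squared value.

0.575

Expected counts for N = 670 under a 3:1 ratio (total parts = 4):
  round: 670 × 3/4 = 502.5
  wrinkled: 670 × 1/4 = 167.5
χ² = Σ (O − E)² / E
  round: (494 − 502.5)² / 502.5 = 0.1438
  wrinkled: (176 − 167.5)² / 167.5 = 0.4313
χ² = 0.1438 + 0.4313 = 0.5751 ≈ 0.575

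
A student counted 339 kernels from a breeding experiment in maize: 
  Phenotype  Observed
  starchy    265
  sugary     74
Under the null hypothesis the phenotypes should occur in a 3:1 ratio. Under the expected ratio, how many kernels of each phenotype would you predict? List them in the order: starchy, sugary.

Under the 3:1 hypothesis (Σ ratio = 4, N = 339):
  starchy: 339 × 3/4 = 254.25
  sugary: 339 × 1/4 = 84.75

254.25, 84.75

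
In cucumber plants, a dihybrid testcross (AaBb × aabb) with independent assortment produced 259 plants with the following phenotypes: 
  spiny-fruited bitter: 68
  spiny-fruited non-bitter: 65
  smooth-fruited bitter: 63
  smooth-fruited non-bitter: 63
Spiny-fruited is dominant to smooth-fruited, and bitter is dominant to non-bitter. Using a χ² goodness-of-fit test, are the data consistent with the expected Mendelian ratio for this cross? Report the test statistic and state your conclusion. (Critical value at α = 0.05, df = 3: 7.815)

0.259; consistent

A dihybrid testcross with independent assortment gives a 1:1:1:1 ratio.
Total ratio parts = 4. Expected numbers out of 259:
  spiny-fruited bitter: 259 × 1/4 = 64.75
  spiny-fruited non-bitter: 259 × 1/4 = 64.75
  smooth-fruited bitter: 259 × 1/4 = 64.75
  smooth-fruited non-bitter: 259 × 1/4 = 64.75
χ² = Σ (O − E)² / E
  spiny-fruited bitter: (68 − 64.75)² / 64.75 = 0.1631
  spiny-fruited non-bitter: (65 − 64.75)² / 64.75 = 0.0010
  smooth-fruited bitter: (63 − 64.75)² / 64.75 = 0.0473
  smooth-fruited non-bitter: (63 − 64.75)² / 64.75 = 0.0473
χ² = 0.1631 + 0.0010 + 0.0473 + 0.0473 = 0.2587 ≈ 0.259
Degrees of freedom = 4 − 1 = 3; critical value at α = 0.05 is 7.815.
Since 0.259 < 7.815, we fail to reject the null hypothesis — the data are consistent with the 1:1:1:1 ratio.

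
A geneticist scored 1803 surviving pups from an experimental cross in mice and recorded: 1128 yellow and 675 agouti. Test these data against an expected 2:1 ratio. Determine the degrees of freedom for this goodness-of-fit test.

A goodness-of-fit test with 2 phenotype classes has df = 2 − 1 = 1.

1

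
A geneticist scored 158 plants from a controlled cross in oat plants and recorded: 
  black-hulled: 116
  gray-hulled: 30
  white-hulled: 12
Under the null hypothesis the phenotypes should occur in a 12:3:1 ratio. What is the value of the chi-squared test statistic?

0.515

Total ratio parts = 16. Expected numbers out of 158:
  black-hulled: 158 × 12/16 = 118.5
  gray-hulled: 158 × 3/16 = 29.625
  white-hulled: 158 × 1/16 = 9.875
χ² = Σ (O − E)² / E
  black-hulled: (116 − 118.5)² / 118.5 = 0.0527
  gray-hulled: (30 − 29.625)² / 29.625 = 0.0047
  white-hulled: (12 − 9.875)² / 9.875 = 0.4573
χ² = 0.0527 + 0.0047 + 0.4573 = 0.5147 ≈ 0.515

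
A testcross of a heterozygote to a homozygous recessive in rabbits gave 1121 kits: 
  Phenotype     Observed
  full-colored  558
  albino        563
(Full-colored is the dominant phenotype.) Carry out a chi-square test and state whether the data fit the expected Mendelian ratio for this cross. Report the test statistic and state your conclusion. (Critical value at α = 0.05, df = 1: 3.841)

0.022; consistent

A testcross of a heterozygote (Aa × aa) gives a 1:1 phenotypic ratio.
The 1:1 ratio has 2 parts, so with N = 1121 the expected counts are:
  full-colored: 1121 × 1/2 = 560.5
  albino: 1121 × 1/2 = 560.5
χ² = Σ (O − E)² / E
  full-colored: (558 − 560.5)² / 560.5 = 0.0112
  albino: (563 − 560.5)² / 560.5 = 0.0112
χ² = 0.0112 + 0.0112 = 0.0224 ≈ 0.022
Degrees of freedom = 2 − 1 = 1; critical value at α = 0.05 is 3.841.
Since 0.022 < 3.841, we fail to reject the null hypothesis — the data are consistent with the 1:1 ratio.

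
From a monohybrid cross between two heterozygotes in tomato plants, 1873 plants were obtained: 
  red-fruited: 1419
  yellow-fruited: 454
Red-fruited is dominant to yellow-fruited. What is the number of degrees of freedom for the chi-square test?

For a monohybrid cross between heterozygotes with complete dominance, the expected phenotypic ratio is 3:1.
A goodness-of-fit test with 2 phenotype classes has df = 2 − 1 = 1.

1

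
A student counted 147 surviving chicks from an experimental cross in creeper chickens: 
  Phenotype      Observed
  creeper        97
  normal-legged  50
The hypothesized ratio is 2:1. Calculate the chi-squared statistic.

0.031

Under the 2:1 hypothesis (Σ ratio = 3, N = 147):
  creeper: 147 × 2/3 = 98
  normal-legged: 147 × 1/3 = 49
χ² = Σ (O − E)² / E
  creeper: (97 − 98)² / 98 = 0.0102
  normal-legged: (50 − 49)² / 49 = 0.0204
χ² = 0.0102 + 0.0204 = 0.0306 ≈ 0.031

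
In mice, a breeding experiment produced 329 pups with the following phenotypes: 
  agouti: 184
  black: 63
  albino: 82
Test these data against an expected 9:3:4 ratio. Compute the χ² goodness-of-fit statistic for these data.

0.035

Under the 9:3:4 hypothesis (Σ ratio = 16, N = 329):
  agouti: 329 × 9/16 = 185.0625
  black: 329 × 3/16 = 61.6875
  albino: 329 × 4/16 = 82.25
χ² = Σ (O − E)² / E
  agouti: (184 − 185.0625)² / 185.0625 = 0.0061
  black: (63 − 61.6875)² / 61.6875 = 0.0279
  albino: (82 − 82.25)² / 82.25 = 0.0008
χ² = 0.0061 + 0.0279 + 0.0008 = 0.0348 ≈ 0.035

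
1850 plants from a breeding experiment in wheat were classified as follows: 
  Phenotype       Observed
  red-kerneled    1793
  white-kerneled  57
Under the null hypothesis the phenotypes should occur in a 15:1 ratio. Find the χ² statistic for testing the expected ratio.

Under the 15:1 hypothesis (Σ ratio = 16, N = 1850):
  red-kerneled: 1850 × 15/16 = 1734.375
  white-kerneled: 1850 × 1/16 = 115.625
χ² = Σ (O − E)² / E
  red-kerneled: (1793 − 1734.375)² / 1734.375 = 1.9816
  white-kerneled: (57 − 115.625)² / 115.625 = 29.7245
χ² = 1.9816 + 29.7245 = 31.7061 ≈ 31.706

31.706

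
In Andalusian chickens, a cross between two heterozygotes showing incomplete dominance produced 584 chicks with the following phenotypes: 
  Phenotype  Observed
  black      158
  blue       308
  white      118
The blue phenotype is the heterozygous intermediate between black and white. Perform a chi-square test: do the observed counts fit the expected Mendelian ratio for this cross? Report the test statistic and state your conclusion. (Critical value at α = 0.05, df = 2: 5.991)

With incomplete dominance, a heterozygote × heterozygote cross gives a 1:2:1 phenotypic ratio.
Total ratio parts = 4. Expected numbers out of 584:
  black: 584 × 1/4 = 146
  blue: 584 × 2/4 = 292
  white: 584 × 1/4 = 146
χ² = Σ (O − E)² / E
  black: (158 − 146)² / 146 = 0.9863
  blue: (308 − 292)² / 292 = 0.8767
  white: (118 − 146)² / 146 = 5.3699
χ² = 0.9863 + 0.8767 + 5.3699 = 7.2329 ≈ 7.233
Degrees of freedom = 3 − 1 = 2; critical value at α = 0.05 is 5.991.
Since 7.233 > 5.991, we reject the null hypothesis — the data do not fit the 1:2:1 ratio.

7.233; not consistent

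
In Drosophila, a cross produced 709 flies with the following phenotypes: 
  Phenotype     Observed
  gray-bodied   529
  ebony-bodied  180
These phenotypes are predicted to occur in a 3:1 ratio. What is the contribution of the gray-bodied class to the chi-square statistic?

0.014

Expected counts for N = 709 under a 3:1 ratio (total parts = 4):
  gray-bodied: 709 × 3/4 = 531.75
  ebony-bodied: 709 × 1/4 = 177.25
Contribution of gray-bodied: (529 − 531.75)² / 531.75 = 0.0142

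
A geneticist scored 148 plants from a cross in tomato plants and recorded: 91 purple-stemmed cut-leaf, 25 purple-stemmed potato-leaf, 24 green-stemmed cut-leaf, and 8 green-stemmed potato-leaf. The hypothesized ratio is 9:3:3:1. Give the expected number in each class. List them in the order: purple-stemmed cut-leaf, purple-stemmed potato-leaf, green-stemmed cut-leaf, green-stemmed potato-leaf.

83.25, 27.75, 27.75, 9.25

Total ratio parts = 16. Expected numbers out of 148:
  purple-stemmed cut-leaf: 148 × 9/16 = 83.25
  purple-stemmed potato-leaf: 148 × 3/16 = 27.75
  green-stemmed cut-leaf: 148 × 3/16 = 27.75
  green-stemmed potato-leaf: 148 × 1/16 = 9.25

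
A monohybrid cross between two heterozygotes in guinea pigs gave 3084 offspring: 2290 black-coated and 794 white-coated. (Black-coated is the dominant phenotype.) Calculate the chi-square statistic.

0.915

For a monohybrid cross between heterozygotes with complete dominance, the expected phenotypic ratio is 3:1.
The 3:1 ratio has 4 parts, so with N = 3084 the expected counts are:
  black-coated: 3084 × 3/4 = 2313
  white-coated: 3084 × 1/4 = 771
χ² = Σ (O − E)² / E
  black-coated: (2290 − 2313)² / 2313 = 0.2287
  white-coated: (794 − 771)² / 771 = 0.6861
χ² = 0.2287 + 0.6861 = 0.9148 ≈ 0.915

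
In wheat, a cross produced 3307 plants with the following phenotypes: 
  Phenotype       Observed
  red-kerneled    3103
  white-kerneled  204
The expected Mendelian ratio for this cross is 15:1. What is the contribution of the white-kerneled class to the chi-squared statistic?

0.035

The 15:1 ratio has 16 parts, so with N = 3307 the expected counts are:
  red-kerneled: 3307 × 15/16 = 3100.3125
  white-kerneled: 3307 × 1/16 = 206.6875
Contribution of white-kerneled: (204 − 206.6875)² / 206.6875 = 0.0349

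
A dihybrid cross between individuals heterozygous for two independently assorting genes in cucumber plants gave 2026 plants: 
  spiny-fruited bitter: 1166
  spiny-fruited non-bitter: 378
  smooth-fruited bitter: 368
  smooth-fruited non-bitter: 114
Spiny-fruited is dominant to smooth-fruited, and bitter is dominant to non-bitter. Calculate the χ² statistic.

2.250

A dihybrid F₂ with independent assortment and complete dominance at both loci gives a 9:3:3:1 phenotypic ratio.
The 9:3:3:1 ratio has 16 parts, so with N = 2026 the expected counts are:
  spiny-fruited bitter: 2026 × 9/16 = 1139.625
  spiny-fruited non-bitter: 2026 × 3/16 = 379.875
  smooth-fruited bitter: 2026 × 3/16 = 379.875
  smooth-fruited non-bitter: 2026 × 1/16 = 126.625
χ² = Σ (O − E)² / E
  spiny-fruited bitter: (1166 − 1139.625)² / 1139.625 = 0.6104
  spiny-fruited non-bitter: (378 − 379.875)² / 379.875 = 0.0093
  smooth-fruited bitter: (368 − 379.875)² / 379.875 = 0.3712
  smooth-fruited non-bitter: (114 − 126.625)² / 126.625 = 1.2588
χ² = 0.6104 + 0.0093 + 0.3712 + 1.2588 = 2.2497 ≈ 2.250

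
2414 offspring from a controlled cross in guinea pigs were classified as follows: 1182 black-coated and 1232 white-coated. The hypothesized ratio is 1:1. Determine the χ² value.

The 1:1 ratio has 2 parts, so with N = 2414 the expected counts are:
  black-coated: 2414 × 1/2 = 1207
  white-coated: 2414 × 1/2 = 1207
χ² = Σ (O − E)² / E
  black-coated: (1182 − 1207)² / 1207 = 0.5178
  white-coated: (1232 − 1207)² / 1207 = 0.5178
χ² = 0.5178 + 0.5178 = 1.0356 ≈ 1.036

1.036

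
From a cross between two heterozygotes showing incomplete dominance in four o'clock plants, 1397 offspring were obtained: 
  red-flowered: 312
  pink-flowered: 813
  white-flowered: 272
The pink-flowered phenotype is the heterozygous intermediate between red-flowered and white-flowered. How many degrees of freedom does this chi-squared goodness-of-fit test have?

With incomplete dominance, a heterozygote × heterozygote cross gives a 1:2:1 phenotypic ratio.
A goodness-of-fit test with 3 phenotype classes has df = 3 − 1 = 2.

2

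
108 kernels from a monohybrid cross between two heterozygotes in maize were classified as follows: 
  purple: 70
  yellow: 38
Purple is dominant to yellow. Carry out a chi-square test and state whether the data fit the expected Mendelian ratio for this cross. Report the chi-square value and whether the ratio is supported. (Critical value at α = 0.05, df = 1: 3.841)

5.975; not consistent

For a monohybrid cross between heterozygotes with complete dominance, the expected phenotypic ratio is 3:1.
The 3:1 ratio has 4 parts, so with N = 108 the expected counts are:
  purple: 108 × 3/4 = 81
  yellow: 108 × 1/4 = 27
χ² = Σ (O − E)² / E
  purple: (70 − 81)² / 81 = 1.4938
  yellow: (38 − 27)² / 27 = 4.4815
χ² = 1.4938 + 4.4815 = 5.9753 ≈ 5.975
Degrees of freedom = 2 − 1 = 1; critical value at α = 0.05 is 3.841.
Since 5.975 > 3.841, we reject the null hypothesis — the data do not fit the 3:1 ratio.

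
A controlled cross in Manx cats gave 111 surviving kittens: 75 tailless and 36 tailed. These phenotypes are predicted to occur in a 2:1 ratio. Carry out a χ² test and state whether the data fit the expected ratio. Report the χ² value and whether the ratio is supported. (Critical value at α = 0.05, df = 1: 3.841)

0.041; consistent

The 2:1 ratio has 3 parts, so with N = 111 the expected counts are:
  tailless: 111 × 2/3 = 74
  tailed: 111 × 1/3 = 37
χ² = Σ (O − E)² / E
  tailless: (75 − 74)² / 74 = 0.0135
  tailed: (36 − 37)² / 37 = 0.0270
χ² = 0.0135 + 0.0270 = 0.0405 ≈ 0.041
Degrees of freedom = 2 − 1 = 1; critical value at α = 0.05 is 3.841.
Since 0.041 < 3.841, we fail to reject the null hypothesis — the data are consistent with the 2:1 ratio.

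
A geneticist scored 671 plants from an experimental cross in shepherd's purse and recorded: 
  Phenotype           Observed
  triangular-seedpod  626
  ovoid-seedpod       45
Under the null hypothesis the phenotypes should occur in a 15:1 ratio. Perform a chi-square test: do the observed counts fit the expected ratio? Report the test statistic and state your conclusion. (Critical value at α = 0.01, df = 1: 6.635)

0.239; consistent

Under the 15:1 hypothesis (Σ ratio = 16, N = 671):
  triangular-seedpod: 671 × 15/16 = 629.0625
  ovoid-seedpod: 671 × 1/16 = 41.9375
χ² = Σ (O − E)² / E
  triangular-seedpod: (626 − 629.0625)² / 629.0625 = 0.0149
  ovoid-seedpod: (45 − 41.9375)² / 41.9375 = 0.2236
χ² = 0.0149 + 0.2236 = 0.2385 ≈ 0.239
Degrees of freedom = 2 − 1 = 1; critical value at α = 0.01 is 6.635.
Since 0.239 < 6.635, we fail to reject the null hypothesis — the data are consistent with the 15:1 ratio.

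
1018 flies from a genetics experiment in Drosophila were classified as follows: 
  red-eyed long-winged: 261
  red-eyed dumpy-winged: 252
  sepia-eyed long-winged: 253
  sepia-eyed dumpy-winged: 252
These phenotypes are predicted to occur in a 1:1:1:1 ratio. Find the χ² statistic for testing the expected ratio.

0.224

Expected counts for N = 1018 under a 1:1:1:1 ratio (total parts = 4):
  red-eyed long-winged: 1018 × 1/4 = 254.5
  red-eyed dumpy-winged: 1018 × 1/4 = 254.5
  sepia-eyed long-winged: 1018 × 1/4 = 254.5
  sepia-eyed dumpy-winged: 1018 × 1/4 = 254.5
χ² = Σ (O − E)² / E
  red-eyed long-winged: (261 − 254.5)² / 254.5 = 0.1660
  red-eyed dumpy-winged: (252 − 254.5)² / 254.5 = 0.0246
  sepia-eyed long-winged: (253 − 254.5)² / 254.5 = 0.0088
  sepia-eyed dumpy-winged: (252 − 254.5)² / 254.5 = 0.0246
χ² = 0.1660 + 0.0246 + 0.0088 + 0.0246 = 0.224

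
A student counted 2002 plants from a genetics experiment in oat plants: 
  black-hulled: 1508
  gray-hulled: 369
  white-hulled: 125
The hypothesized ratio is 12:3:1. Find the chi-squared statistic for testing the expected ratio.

0.137

Total ratio parts = 16. Expected numbers out of 2002:
  black-hulled: 2002 × 12/16 = 1501.5
  gray-hulled: 2002 × 3/16 = 375.375
  white-hulled: 2002 × 1/16 = 125.125
χ² = Σ (O − E)² / E
  black-hulled: (1508 − 1501.5)² / 1501.5 = 0.0281
  gray-hulled: (369 − 375.375)² / 375.375 = 0.1083
  white-hulled: (125 − 125.125)² / 125.125 = 0.0001
χ² = 0.0281 + 0.1083 + 0.0001 = 0.1365 ≈ 0.137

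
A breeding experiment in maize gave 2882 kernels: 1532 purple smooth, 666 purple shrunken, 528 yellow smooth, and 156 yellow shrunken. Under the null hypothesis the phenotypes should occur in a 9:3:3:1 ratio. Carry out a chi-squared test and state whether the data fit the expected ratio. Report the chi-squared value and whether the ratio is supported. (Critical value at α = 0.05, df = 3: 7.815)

37.619; not consistent

The 9:3:3:1 ratio has 16 parts, so with N = 2882 the expected counts are:
  purple smooth: 2882 × 9/16 = 1621.125
  purple shrunken: 2882 × 3/16 = 540.375
  yellow smooth: 2882 × 3/16 = 540.375
  yellow shrunken: 2882 × 1/16 = 180.125
χ² = Σ (O − E)² / E
  purple smooth: (1532 − 1621.125)² / 1621.125 = 4.8998
  purple shrunken: (666 − 540.375)² / 540.375 = 29.2050
  yellow smooth: (528 − 540.375)² / 540.375 = 0.2834
  yellow shrunken: (156 − 180.125)² / 180.125 = 3.2312
χ² = 4.8998 + 29.2050 + 0.2834 + 3.2312 = 37.6194 ≈ 37.619
Degrees of freedom = 4 − 1 = 3; critical value at α = 0.05 is 7.815.
Since 37.619 > 7.815, we reject the null hypothesis — the data do not fit the 9:3:3:1 ratio.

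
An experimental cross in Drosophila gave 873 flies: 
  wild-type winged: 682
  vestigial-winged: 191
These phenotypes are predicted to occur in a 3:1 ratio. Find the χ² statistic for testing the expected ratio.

4.536

Total ratio parts = 4. Expected numbers out of 873:
  wild-type winged: 873 × 3/4 = 654.75
  vestigial-winged: 873 × 1/4 = 218.25
χ² = Σ (O − E)² / E
  wild-type winged: (682 − 654.75)² / 654.75 = 1.1341
  vestigial-winged: (191 − 218.25)² / 218.25 = 3.4023
χ² = 1.1341 + 3.4023 = 4.5364 ≈ 4.536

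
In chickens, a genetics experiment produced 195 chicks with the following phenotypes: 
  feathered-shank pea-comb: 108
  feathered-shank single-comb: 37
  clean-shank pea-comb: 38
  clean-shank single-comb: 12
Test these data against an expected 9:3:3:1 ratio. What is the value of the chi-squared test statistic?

0.091

The 9:3:3:1 ratio has 16 parts, so with N = 195 the expected counts are:
  feathered-shank pea-comb: 195 × 9/16 = 109.6875
  feathered-shank single-comb: 195 × 3/16 = 36.5625
  clean-shank pea-comb: 195 × 3/16 = 36.5625
  clean-shank single-comb: 195 × 1/16 = 12.1875
χ² = Σ (O − E)² / E
  feathered-shank pea-comb: (108 − 109.6875)² / 109.6875 = 0.0260
  feathered-shank single-comb: (37 − 36.5625)² / 36.5625 = 0.0052
  clean-shank pea-comb: (38 − 36.5625)² / 36.5625 = 0.0565
  clean-shank single-comb: (12 − 12.1875)² / 12.1875 = 0.0029
χ² = 0.0260 + 0.0052 + 0.0565 + 0.0029 = 0.0906 ≈ 0.091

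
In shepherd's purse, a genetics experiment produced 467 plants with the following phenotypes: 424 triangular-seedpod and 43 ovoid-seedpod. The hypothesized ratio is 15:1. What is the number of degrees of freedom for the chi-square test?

1

A goodness-of-fit test with 2 phenotype classes has df = 2 − 1 = 1.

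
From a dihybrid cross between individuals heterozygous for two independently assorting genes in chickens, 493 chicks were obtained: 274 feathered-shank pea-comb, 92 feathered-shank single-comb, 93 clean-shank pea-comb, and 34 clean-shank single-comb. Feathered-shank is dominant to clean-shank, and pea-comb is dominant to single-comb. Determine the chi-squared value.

0.375

A dihybrid F₂ with independent assortment and complete dominance at both loci gives a 9:3:3:1 phenotypic ratio.
Expected counts for N = 493 under a 9:3:3:1 ratio (total parts = 16):
  feathered-shank pea-comb: 493 × 9/16 = 277.3125
  feathered-shank single-comb: 493 × 3/16 = 92.4375
  clean-shank pea-comb: 493 × 3/16 = 92.4375
  clean-shank single-comb: 493 × 1/16 = 30.8125
χ² = Σ (O − E)² / E
  feathered-shank pea-comb: (274 − 277.3125)² / 277.3125 = 0.0396
  feathered-shank single-comb: (92 − 92.4375)² / 92.4375 = 0.0021
  clean-shank pea-comb: (93 − 92.4375)² / 92.4375 = 0.0034
  clean-shank single-comb: (34 − 30.8125)² / 30.8125 = 0.3297
χ² = 0.0396 + 0.0021 + 0.0034 + 0.3297 = 0.3748 ≈ 0.375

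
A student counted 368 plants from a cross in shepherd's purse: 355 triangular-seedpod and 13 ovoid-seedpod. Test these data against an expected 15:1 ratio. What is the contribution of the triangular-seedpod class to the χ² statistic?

The 15:1 ratio has 16 parts, so with N = 368 the expected counts are:
  triangular-seedpod: 368 × 15/16 = 345
  ovoid-seedpod: 368 × 1/16 = 23
Contribution of triangular-seedpod: (355 − 345)² / 345 = 0.2899

0.290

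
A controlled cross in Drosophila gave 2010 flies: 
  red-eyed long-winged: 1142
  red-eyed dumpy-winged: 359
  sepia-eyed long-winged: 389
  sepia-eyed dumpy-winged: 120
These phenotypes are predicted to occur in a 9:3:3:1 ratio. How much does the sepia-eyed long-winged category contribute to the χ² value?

0.390

Under the 9:3:3:1 hypothesis (Σ ratio = 16, N = 2010):
  red-eyed long-winged: 2010 × 9/16 = 1130.625
  red-eyed dumpy-winged: 2010 × 3/16 = 376.875
  sepia-eyed long-winged: 2010 × 3/16 = 376.875
  sepia-eyed dumpy-winged: 2010 × 1/16 = 125.625
Contribution of sepia-eyed long-winged: (389 − 376.875)² / 376.875 = 0.3901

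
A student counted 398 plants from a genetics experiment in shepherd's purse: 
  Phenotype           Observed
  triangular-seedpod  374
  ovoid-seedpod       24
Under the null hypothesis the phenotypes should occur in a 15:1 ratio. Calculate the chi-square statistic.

0.033

The 15:1 ratio has 16 parts, so with N = 398 the expected counts are:
  triangular-seedpod: 398 × 15/16 = 373.125
  ovoid-seedpod: 398 × 1/16 = 24.875
χ² = Σ (O − E)² / E
  triangular-seedpod: (374 − 373.125)² / 373.125 = 0.0021
  ovoid-seedpod: (24 − 24.875)² / 24.875 = 0.0308
χ² = 0.0021 + 0.0308 = 0.0329 ≈ 0.033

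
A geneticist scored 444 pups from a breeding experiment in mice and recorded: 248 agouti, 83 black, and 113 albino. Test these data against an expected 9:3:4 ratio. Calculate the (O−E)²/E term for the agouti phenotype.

0.012

The 9:3:4 ratio has 16 parts, so with N = 444 the expected counts are:
  agouti: 444 × 9/16 = 249.75
  black: 444 × 3/16 = 83.25
  albino: 444 × 4/16 = 111
Contribution of agouti: (248 − 249.75)² / 249.75 = 0.0123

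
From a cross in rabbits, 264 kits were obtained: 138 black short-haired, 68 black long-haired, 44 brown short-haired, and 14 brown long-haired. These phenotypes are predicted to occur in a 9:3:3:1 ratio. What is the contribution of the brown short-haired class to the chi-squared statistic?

0.611

Under the 9:3:3:1 hypothesis (Σ ratio = 16, N = 264):
  black short-haired: 264 × 9/16 = 148.5
  black long-haired: 264 × 3/16 = 49.5
  brown short-haired: 264 × 3/16 = 49.5
  brown long-haired: 264 × 1/16 = 16.5
Contribution of brown short-haired: (44 − 49.5)² / 49.5 = 0.6111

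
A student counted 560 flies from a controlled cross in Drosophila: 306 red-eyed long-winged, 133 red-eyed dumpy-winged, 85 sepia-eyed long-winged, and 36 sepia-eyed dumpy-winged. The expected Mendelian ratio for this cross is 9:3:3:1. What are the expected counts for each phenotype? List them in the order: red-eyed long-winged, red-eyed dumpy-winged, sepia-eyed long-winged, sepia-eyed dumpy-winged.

Under the 9:3:3:1 hypothesis (Σ ratio = 16, N = 560):
  red-eyed long-winged: 560 × 9/16 = 315
  red-eyed dumpy-winged: 560 × 3/16 = 105
  sepia-eyed long-winged: 560 × 3/16 = 105
  sepia-eyed dumpy-winged: 560 × 1/16 = 35

315, 105, 105, 35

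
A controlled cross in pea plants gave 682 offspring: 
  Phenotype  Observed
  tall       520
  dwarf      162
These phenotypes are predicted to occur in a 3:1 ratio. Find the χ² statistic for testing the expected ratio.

Total ratio parts = 4. Expected numbers out of 682:
  tall: 682 × 3/4 = 511.5
  dwarf: 682 × 1/4 = 170.5
χ² = Σ (O − E)² / E
  tall: (520 − 511.5)² / 511.5 = 0.1413
  dwarf: (162 − 170.5)² / 170.5 = 0.4238
χ² = 0.1413 + 0.4238 = 0.5651 ≈ 0.565

0.565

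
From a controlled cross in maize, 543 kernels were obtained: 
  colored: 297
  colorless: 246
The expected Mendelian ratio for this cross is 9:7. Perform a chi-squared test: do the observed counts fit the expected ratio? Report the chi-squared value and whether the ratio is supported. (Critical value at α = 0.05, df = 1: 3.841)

Expected counts for N = 543 under a 9:7 ratio (total parts = 16):
  colored: 543 × 9/16 = 305.4375
  colorless: 543 × 7/16 = 237.5625
χ² = Σ (O − E)² / E
  colored: (297 − 305.4375)² / 305.4375 = 0.2331
  colorless: (246 − 237.5625)² / 237.5625 = 0.2997
χ² = 0.2331 + 0.2997 = 0.5328 ≈ 0.533
Degrees of freedom = 2 − 1 = 1; critical value at α = 0.05 is 3.841.
Since 0.533 < 3.841, we fail to reject the null hypothesis — the data are consistent with the 9:7 ratio.

0.533; consistent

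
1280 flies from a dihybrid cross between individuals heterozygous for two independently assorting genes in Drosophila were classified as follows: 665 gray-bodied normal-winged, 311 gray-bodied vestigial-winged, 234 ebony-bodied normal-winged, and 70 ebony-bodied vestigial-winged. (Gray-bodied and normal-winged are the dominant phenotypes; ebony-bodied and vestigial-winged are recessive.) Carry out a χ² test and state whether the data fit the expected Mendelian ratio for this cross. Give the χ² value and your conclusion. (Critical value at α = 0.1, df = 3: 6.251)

A dihybrid F₂ with independent assortment and complete dominance at both loci gives a 9:3:3:1 phenotypic ratio.
The 9:3:3:1 ratio has 16 parts, so with N = 1280 the expected counts are:
  gray-bodied normal-winged: 1280 × 9/16 = 720
  gray-bodied vestigial-winged: 1280 × 3/16 = 240
  ebony-bodied normal-winged: 1280 × 3/16 = 240
  ebony-bodied vestigial-winged: 1280 × 1/16 = 80
χ² = Σ (O − E)² / E
  gray-bodied normal-winged: (665 − 720)² / 720 = 4.2014
  gray-bodied vestigial-winged: (311 − 240)² / 240 = 21.0042
  ebony-bodied normal-winged: (234 − 240)² / 240 = 0.1500
  ebony-bodied vestigial-winged: (70 − 80)² / 80 = 1.2500
χ² = 4.2014 + 21.0042 + 0.1500 + 1.2500 = 26.6056 ≈ 26.606
Degrees of freedom = 4 − 1 = 3; critical value at α = 0.1 is 6.251.
Since 26.606 > 6.251, we reject the null hypothesis — the data do not fit the 9:3:3:1 ratio.

26.606; not consistent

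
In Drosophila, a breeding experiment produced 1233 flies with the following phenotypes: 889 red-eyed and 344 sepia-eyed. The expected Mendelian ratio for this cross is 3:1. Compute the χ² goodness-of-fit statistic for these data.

5.528

Total ratio parts = 4. Expected numbers out of 1233:
  red-eyed: 1233 × 3/4 = 924.75
  sepia-eyed: 1233 × 1/4 = 308.25
χ² = Σ (O − E)² / E
  red-eyed: (889 − 924.75)² / 924.75 = 1.3821
  sepia-eyed: (344 − 308.25)² / 308.25 = 4.1462
χ² = 1.3821 + 4.1462 = 5.5283 ≈ 5.528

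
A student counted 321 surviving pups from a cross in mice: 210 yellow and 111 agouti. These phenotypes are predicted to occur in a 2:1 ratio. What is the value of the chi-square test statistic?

0.224

Under the 2:1 hypothesis (Σ ratio = 3, N = 321):
  yellow: 321 × 2/3 = 214
  agouti: 321 × 1/3 = 107
χ² = Σ (O − E)² / E
  yellow: (210 − 214)² / 214 = 0.0748
  agouti: (111 − 107)² / 107 = 0.1495
χ² = 0.0748 + 0.1495 = 0.2243 ≈ 0.224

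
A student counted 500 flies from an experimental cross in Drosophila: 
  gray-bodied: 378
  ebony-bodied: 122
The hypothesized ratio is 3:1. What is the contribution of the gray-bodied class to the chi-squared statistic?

0.024

Total ratio parts = 4. Expected numbers out of 500:
  gray-bodied: 500 × 3/4 = 375
  ebony-bodied: 500 × 1/4 = 125
Contribution of gray-bodied: (378 − 375)² / 375 = 0.0240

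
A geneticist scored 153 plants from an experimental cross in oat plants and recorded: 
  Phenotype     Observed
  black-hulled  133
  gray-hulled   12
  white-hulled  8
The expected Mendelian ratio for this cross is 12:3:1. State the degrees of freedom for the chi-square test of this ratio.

2

A goodness-of-fit test with 3 phenotype classes has df = 3 − 1 = 2.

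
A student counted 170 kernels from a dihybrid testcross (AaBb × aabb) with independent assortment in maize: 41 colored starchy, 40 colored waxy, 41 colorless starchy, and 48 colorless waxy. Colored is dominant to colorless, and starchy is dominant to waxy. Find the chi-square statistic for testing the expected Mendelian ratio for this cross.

A dihybrid testcross with independent assortment gives a 1:1:1:1 ratio.
Under the 1:1:1:1 hypothesis (Σ ratio = 4, N = 170):
  colored starchy: 170 × 1/4 = 42.5
  colored waxy: 170 × 1/4 = 42.5
  colorless starchy: 170 × 1/4 = 42.5
  colorless waxy: 170 × 1/4 = 42.5
χ² = Σ (O − E)² / E
  colored starchy: (41 − 42.5)² / 42.5 = 0.0529
  colored waxy: (40 − 42.5)² / 42.5 = 0.1471
  colorless starchy: (41 − 42.5)² / 42.5 = 0.0529
  colorless waxy: (48 − 42.5)² / 42.5 = 0.7118
χ² = 0.0529 + 0.1471 + 0.0529 + 0.7118 = 0.9647 ≈ 0.965

0.965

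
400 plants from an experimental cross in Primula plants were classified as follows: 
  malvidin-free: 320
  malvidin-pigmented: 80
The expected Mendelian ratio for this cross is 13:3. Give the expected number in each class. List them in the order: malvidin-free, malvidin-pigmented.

Under the 13:3 hypothesis (Σ ratio = 16, N = 400):
  malvidin-free: 400 × 13/16 = 325
  malvidin-pigmented: 400 × 3/16 = 75

325, 75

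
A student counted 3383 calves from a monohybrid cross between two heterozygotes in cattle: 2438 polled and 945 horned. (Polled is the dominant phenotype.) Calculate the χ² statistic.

15.530

For a monohybrid cross between heterozygotes with complete dominance, the expected phenotypic ratio is 3:1.
Under the 3:1 hypothesis (Σ ratio = 4, N = 3383):
  polled: 3383 × 3/4 = 2537.25
  horned: 3383 × 1/4 = 845.75
χ² = Σ (O − E)² / E
  polled: (2438 − 2537.25)² / 2537.25 = 3.8824
  horned: (945 − 845.75)² / 845.75 = 11.6471
χ² = 3.8824 + 11.6471 = 15.5295 ≈ 15.530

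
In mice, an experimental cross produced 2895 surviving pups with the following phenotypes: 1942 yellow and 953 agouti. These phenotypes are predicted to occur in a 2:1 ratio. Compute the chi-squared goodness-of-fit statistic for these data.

0.224

The 2:1 ratio has 3 parts, so with N = 2895 the expected counts are:
  yellow: 2895 × 2/3 = 1930
  agouti: 2895 × 1/3 = 965
χ² = Σ (O − E)² / E
  yellow: (1942 − 1930)² / 1930 = 0.0746
  agouti: (953 − 965)² / 965 = 0.1492
χ² = 0.0746 + 0.1492 = 0.2238 ≈ 0.224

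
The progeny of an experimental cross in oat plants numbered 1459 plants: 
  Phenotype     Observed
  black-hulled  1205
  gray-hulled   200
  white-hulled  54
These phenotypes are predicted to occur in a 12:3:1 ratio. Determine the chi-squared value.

Under the 12:3:1 hypothesis (Σ ratio = 16, N = 1459):
  black-hulled: 1459 × 12/16 = 1094.25
  gray-hulled: 1459 × 3/16 = 273.5625
  white-hulled: 1459 × 1/16 = 91.1875
χ² = Σ (O − E)² / E
  black-hulled: (1205 − 1094.25)² / 1094.25 = 11.2091
  gray-hulled: (200 − 273.5625)² / 273.5625 = 19.7814
  white-hulled: (54 − 91.1875)² / 91.1875 = 15.1656
χ² = 11.2091 + 19.7814 + 15.1656 = 46.1561 ≈ 46.156

46.156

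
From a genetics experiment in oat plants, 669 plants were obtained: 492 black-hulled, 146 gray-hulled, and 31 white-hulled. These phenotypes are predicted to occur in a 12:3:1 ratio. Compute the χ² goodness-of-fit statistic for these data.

Expected counts for N = 669 under a 12:3:1 ratio (total parts = 16):
  black-hulled: 669 × 12/16 = 501.75
  gray-hulled: 669 × 3/16 = 125.4375
  white-hulled: 669 × 1/16 = 41.8125
χ² = Σ (O − E)² / E
  black-hulled: (492 − 501.75)² / 501.75 = 0.1895
  gray-hulled: (146 − 125.4375)² / 125.4375 = 3.3707
  white-hulled: (31 − 41.8125)² / 41.8125 = 2.7961
χ² = 0.1895 + 3.3707 + 2.7961 = 6.3563 ≈ 6.356

6.356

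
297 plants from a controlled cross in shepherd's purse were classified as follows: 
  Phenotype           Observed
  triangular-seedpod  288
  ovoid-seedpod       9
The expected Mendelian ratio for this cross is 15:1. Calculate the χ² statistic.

5.255

The 15:1 ratio has 16 parts, so with N = 297 the expected counts are:
  triangular-seedpod: 297 × 15/16 = 278.4375
  ovoid-seedpod: 297 × 1/16 = 18.5625
χ² = Σ (O − E)² / E
  triangular-seedpod: (288 − 278.4375)² / 278.4375 = 0.3284
  ovoid-seedpod: (9 − 18.5625)² / 18.5625 = 4.9261
χ² = 0.3284 + 4.9261 = 5.2545 ≈ 5.255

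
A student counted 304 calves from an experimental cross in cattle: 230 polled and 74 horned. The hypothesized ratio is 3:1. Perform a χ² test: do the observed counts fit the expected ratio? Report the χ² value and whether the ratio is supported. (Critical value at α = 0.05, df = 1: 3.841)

Total ratio parts = 4. Expected numbers out of 304:
  polled: 304 × 3/4 = 228
  horned: 304 × 1/4 = 76
χ² = Σ (O − E)² / E
  polled: (230 − 228)² / 228 = 0.0175
  horned: (74 − 76)² / 76 = 0.0526
χ² = 0.0175 + 0.0526 = 0.0701 ≈ 0.070
Degrees of freedom = 2 − 1 = 1; critical value at α = 0.05 is 3.841.
Since 0.070 < 3.841, we fail to reject the null hypothesis — the data are consistent with the 3:1 ratio.

0.070; consistent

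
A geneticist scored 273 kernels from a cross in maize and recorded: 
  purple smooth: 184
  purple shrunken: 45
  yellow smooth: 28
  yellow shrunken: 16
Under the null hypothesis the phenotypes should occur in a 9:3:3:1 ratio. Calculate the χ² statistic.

17.351

Expected counts for N = 273 under a 9:3:3:1 ratio (total parts = 16):
  purple smooth: 273 × 9/16 = 153.5625
  purple shrunken: 273 × 3/16 = 51.1875
  yellow smooth: 273 × 3/16 = 51.1875
  yellow shrunken: 273 × 1/16 = 17.0625
χ² = Σ (O − E)² / E
  purple smooth: (184 − 153.5625)² / 153.5625 = 6.0330
  purple shrunken: (45 − 51.1875)² / 51.1875 = 0.7479
  yellow smooth: (28 − 51.1875)² / 51.1875 = 10.5037
  yellow shrunken: (16 − 17.0625)² / 17.0625 = 0.0662
χ² = 6.0330 + 0.7479 + 10.5037 + 0.0662 = 17.3508 ≈ 17.351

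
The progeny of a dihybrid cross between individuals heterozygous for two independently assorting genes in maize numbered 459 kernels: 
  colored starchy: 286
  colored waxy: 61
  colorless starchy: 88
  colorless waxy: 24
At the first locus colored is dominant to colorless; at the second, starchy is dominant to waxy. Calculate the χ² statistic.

A dihybrid F₂ with independent assortment and complete dominance at both loci gives a 9:3:3:1 phenotypic ratio.
Total ratio parts = 16. Expected numbers out of 459:
  colored starchy: 459 × 9/16 = 258.1875
  colored waxy: 459 × 3/16 = 86.0625
  colorless starchy: 459 × 3/16 = 86.0625
  colorless waxy: 459 × 1/16 = 28.6875
χ² = Σ (O − E)² / E
  colored starchy: (286 − 258.1875)² / 258.1875 = 2.9960
  colored waxy: (61 − 86.0625)² / 86.0625 = 7.2985
  colorless starchy: (88 − 86.0625)² / 86.0625 = 0.0436
  colorless waxy: (24 − 28.6875)² / 28.6875 = 0.7659
χ² = 2.9960 + 7.2985 + 0.0436 + 0.7659 = 11.104

11.104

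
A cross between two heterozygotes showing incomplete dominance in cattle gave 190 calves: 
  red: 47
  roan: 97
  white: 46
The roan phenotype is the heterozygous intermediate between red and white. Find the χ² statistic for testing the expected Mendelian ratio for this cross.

0.095

With incomplete dominance, a heterozygote × heterozygote cross gives a 1:2:1 phenotypic ratio.
Under the 1:2:1 hypothesis (Σ ratio = 4, N = 190):
  red: 190 × 1/4 = 47.5
  roan: 190 × 2/4 = 95
  white: 190 × 1/4 = 47.5
χ² = Σ (O − E)² / E
  red: (47 − 47.5)² / 47.5 = 0.0053
  roan: (97 − 95)² / 95 = 0.0421
  white: (46 − 47.5)² / 47.5 = 0.0474
χ² = 0.0053 + 0.0421 + 0.0474 = 0.0948 ≈ 0.095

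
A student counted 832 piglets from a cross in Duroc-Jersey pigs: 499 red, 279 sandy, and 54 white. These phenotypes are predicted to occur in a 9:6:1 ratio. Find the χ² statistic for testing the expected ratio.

5.621

The 9:6:1 ratio has 16 parts, so with N = 832 the expected counts are:
  red: 832 × 9/16 = 468
  sandy: 832 × 6/16 = 312
  white: 832 × 1/16 = 52
χ² = Σ (O − E)² / E
  red: (499 − 468)² / 468 = 2.0534
  sandy: (279 − 312)² / 312 = 3.4904
  white: (54 − 52)² / 52 = 0.0769
χ² = 2.0534 + 3.4904 + 0.0769 = 5.6207 ≈ 5.621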